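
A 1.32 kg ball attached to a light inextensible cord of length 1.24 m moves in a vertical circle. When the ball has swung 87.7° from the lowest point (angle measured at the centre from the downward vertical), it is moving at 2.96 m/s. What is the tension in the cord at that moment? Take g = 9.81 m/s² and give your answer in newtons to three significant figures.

9.85 N

Take the radial direction toward the centre of the circle as positive. The component of the weight along the string toward the centre is −mg cos φ (φ measured from the bottom), so Newton's second law along the string gives T − mg cos φ = m v²/r.
cos 87.7° = 0.04013, so T = m(v²/r + g cos φ) = 1.32 × ((2.96)²/1.24 + 9.81 × 0.04013) = 1.32 × (7.066 + (0.3937)) = 1.32 × 7.459 = 9.847 N.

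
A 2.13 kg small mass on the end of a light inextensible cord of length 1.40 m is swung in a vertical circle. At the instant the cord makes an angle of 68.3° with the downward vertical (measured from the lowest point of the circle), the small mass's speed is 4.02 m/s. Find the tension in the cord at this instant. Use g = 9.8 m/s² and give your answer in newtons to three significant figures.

32.3 N

Take the radial direction toward the centre of the circle as positive. The component of the weight along the string toward the centre is −mg cos φ (φ measured from the bottom), so Newton's second law along the string gives T − mg cos φ = m v²/r.
cos 68.3° = 0.3697, so T = m(v²/r + g cos φ) = 2.13 × ((4.02)²/1.40 + 9.8 × 0.3697) = 2.13 × (11.54 + (3.624)) = 2.13 × 15.17 = 32.30 N.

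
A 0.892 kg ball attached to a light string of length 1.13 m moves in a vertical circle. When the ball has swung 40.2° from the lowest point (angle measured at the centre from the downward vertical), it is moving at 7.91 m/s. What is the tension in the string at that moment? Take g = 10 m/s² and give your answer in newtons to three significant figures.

Take the radial direction toward the centre of the circle as positive. The component of the weight along the string toward the centre is −mg cos φ (φ measured from the bottom), so Newton's second law along the string gives T − mg cos φ = m v²/r.
cos 40.2° = 0.7638, so T = m(v²/r + g cos φ) = 0.892 × ((7.91)²/1.13 + 10.0 × 0.7638) = 0.892 × (55.37 + (7.638)) = 0.892 × 63.01 = 56.20 N.

56.2 N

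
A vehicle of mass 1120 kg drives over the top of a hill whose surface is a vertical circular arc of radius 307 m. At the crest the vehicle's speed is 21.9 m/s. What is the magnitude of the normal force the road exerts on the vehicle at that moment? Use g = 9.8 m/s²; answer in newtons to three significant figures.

At the crest the centripetal acceleration points downward (toward the centre of the arc), so mg − N = mv²/r.
N = m(g − v²/r) = 1120 × (9.8 − (21.9)²/307) = 1120 × (9.8 − 1.562) = 1120 × 8.238 = 9226 N.

9230 N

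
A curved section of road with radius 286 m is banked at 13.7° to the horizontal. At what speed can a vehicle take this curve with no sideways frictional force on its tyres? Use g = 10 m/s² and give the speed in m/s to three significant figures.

26.4 m/s

On a frictionless banked curve, N sinθ = mv²/r and N cosθ = mg, so tanθ = v²/(rg).
v = √(r g tanθ) = √(286 × 10.0 × tan 13.7°) = √(286 × 10.0 × 0.2438) = √697.2 = 26.40 m/s.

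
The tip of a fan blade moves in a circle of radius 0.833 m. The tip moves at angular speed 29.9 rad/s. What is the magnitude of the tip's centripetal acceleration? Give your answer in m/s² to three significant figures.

v = ωr = 29.9 × 0.833 = 24.91 m/s.
a_c = v²/r = (24.91)²/0.833 = 620.3/0.833 = 744.7 m/s².

745 m/s²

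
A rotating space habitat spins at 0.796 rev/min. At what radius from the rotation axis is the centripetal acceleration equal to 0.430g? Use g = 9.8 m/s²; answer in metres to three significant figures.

ω = 0.796 rev/min × 2π/60 = 0.08336 rad/s.
a_c = ω²r = 0.430g ⇒ r = 0.430 × 9.8 / (0.08336)² = 4.214/0.006948 = 606.5 m.

606 m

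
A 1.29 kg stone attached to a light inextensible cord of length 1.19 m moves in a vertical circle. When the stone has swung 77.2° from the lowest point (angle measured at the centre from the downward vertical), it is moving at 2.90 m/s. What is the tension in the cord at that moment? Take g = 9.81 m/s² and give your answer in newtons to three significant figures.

11.9 N

Take the radial direction toward the centre of the circle as positive. The component of the weight along the string toward the centre is −mg cos φ (φ measured from the bottom), so Newton's second law along the string gives T − mg cos φ = m v²/r.
cos 77.2° = 0.2215, so T = m(v²/r + g cos φ) = 1.29 × ((2.90)²/1.19 + 9.81 × 0.2215) = 1.29 × (7.067 + (2.173)) = 1.29 × 9.241 = 11.92 N.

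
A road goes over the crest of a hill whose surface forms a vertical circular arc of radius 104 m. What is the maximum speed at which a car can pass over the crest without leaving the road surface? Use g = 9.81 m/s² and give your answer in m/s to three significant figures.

At the crest the centre of the circle is below the car, so the net downward (centripetal) force is mg − N = mv²/r.
The car leaves the road when N → 0, giving v_max = √(g r) = √(9.81 × 104) = 31.94 m/s.

31.9 m/s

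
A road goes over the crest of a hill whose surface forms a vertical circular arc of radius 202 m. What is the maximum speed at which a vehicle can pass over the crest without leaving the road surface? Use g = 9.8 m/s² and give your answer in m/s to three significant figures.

44.5 m/s

At the crest the centre of the circle is below the vehicle, so the net downward (centripetal) force is mg − N = mv²/r.
The vehicle leaves the road when N → 0, giving v_max = √(g r) = √(9.8 × 202) = 44.49 m/s.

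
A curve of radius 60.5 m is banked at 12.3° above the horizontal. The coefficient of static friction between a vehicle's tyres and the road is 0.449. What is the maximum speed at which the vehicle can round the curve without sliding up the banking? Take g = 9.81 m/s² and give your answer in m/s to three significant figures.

20.9 m/s

At the maximum speed, friction acts down the slope at its limiting value f = μN. Radially (horizontal, toward centre): N sinθ + μN cosθ = mv²/r. Vertically: N cosθ − μN sinθ = mg.
Dividing: v² = r g (sinθ + μcosθ)/(cosθ − μsinθ).
sinθ + μcosθ = 0.2130 + 0.449×0.9770 = 0.6517; cosθ − μsinθ = 0.9770 − 0.449×0.2130 = 0.8814.
v² = 60.5 × 9.81 × 0.6517/0.8814 = 438.9 m²/s², so v = 20.95 m/s.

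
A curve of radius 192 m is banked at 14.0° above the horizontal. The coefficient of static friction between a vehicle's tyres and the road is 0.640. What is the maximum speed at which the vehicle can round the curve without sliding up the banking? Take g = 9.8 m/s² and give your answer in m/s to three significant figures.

At the maximum speed, friction acts down the slope at its limiting value f = μN. Radially (horizontal, toward centre): N sinθ + μN cosθ = mv²/r. Vertically: N cosθ − μN sinθ = mg.
Dividing: v² = r g (sinθ + μcosθ)/(cosθ − μsinθ).
sinθ + μcosθ = 0.2419 + 0.640×0.9703 = 0.8629; cosθ − μsinθ = 0.9703 − 0.640×0.2419 = 0.8155.
v² = 192 × 9.8 × 0.8629/0.8155 = 1991 m²/s², so v = 44.62 m/s.

44.6 m/s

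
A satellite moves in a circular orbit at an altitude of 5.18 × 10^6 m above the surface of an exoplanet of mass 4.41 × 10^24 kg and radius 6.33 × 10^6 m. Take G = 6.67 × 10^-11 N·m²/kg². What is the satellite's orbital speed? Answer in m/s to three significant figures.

5060 m/s

Orbital radius r = R + h = 6.33 × 10^6 + 5.18 × 10^6 = 1.151 × 10^7 m.
Gravity supplies the centripetal force: G M m / r² = m v² / r, so v = √(GM/r).
v = √(6.67 × 10^-11 × 4.41 × 10^24 / 1.151 × 10^7) = √(2.556 × 10^7) = 5055 m/s.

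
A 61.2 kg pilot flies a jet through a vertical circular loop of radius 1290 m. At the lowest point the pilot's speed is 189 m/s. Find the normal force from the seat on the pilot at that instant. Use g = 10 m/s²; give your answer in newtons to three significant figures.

At the lowest point, N points up (toward the centre) and the weight mg points down (away from the centre), so the net inward force is N − mg = mv²/r.
N = m(v²/r + g) = 61.2 × ((189)²/1290 + 10.0) = 61.2 × (27.69 + 10.0) = 61.2 × 37.69 = 2307 N.

2310 N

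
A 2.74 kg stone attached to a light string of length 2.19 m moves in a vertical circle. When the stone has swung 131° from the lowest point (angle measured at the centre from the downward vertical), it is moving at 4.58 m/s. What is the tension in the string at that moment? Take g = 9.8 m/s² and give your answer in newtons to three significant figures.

Take the radial direction toward the centre of the circle as positive. The component of the weight along the string toward the centre is −mg cos φ (φ measured from the bottom), so Newton's second law along the string gives T − mg cos φ = m v²/r.
cos 131° = -0.6561, so T = m(v²/r + g cos φ) = 2.74 × ((4.58)²/2.19 + 9.8 × -0.6561) = 2.74 × (9.578 + (-6.429)) = 2.74 × 3.149 = 8.628 N.

8.63 N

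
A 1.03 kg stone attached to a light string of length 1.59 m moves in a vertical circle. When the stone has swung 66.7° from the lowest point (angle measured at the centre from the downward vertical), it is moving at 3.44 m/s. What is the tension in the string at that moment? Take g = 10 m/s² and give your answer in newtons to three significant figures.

Take the radial direction toward the centre of the circle as positive. The component of the weight along the string toward the centre is −mg cos φ (φ measured from the bottom), so Newton's second law along the string gives T − mg cos φ = m v²/r.
cos 66.7° = 0.3955, so T = m(v²/r + g cos φ) = 1.03 × ((3.44)²/1.59 + 10.0 × 0.3955) = 1.03 × (7.443 + (3.955)) = 1.03 × 11.40 = 11.74 N.

11.7 N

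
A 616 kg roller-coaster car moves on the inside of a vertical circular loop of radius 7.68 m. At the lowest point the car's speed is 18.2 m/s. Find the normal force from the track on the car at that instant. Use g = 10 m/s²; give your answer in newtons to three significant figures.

32700 N

At the lowest point, N points up (toward the centre) and the weight mg points down (away from the centre), so the net inward force is N − mg = mv²/r.
N = m(v²/r + g) = 616 × ((18.2)²/7.68 + 10.0) = 616 × (43.13 + 10.0) = 616 × 53.13 = 32730 N.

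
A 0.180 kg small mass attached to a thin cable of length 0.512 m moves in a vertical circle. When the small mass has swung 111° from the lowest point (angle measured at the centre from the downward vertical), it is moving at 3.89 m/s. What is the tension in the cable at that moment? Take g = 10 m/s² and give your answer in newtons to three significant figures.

4.67 N

Take the radial direction toward the centre of the circle as positive. The component of the weight along the string toward the centre is −mg cos φ (φ measured from the bottom), so Newton's second law along the string gives T − mg cos φ = m v²/r.
cos 111° = -0.3584, so T = m(v²/r + g cos φ) = 0.180 × ((3.89)²/0.512 + 10.0 × -0.3584) = 0.180 × (29.55 + (-3.584)) = 0.180 × 25.97 = 4.675 N.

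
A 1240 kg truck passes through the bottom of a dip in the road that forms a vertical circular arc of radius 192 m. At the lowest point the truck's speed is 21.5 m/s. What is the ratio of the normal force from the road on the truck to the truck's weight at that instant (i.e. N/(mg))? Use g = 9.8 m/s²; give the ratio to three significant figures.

At the bottom, N − mg = mv²/r, so N = m(v²/r + g) and N/(mg) = v²/(rg) + 1 = (21.5)²/(192 × 9.8) + 1 = 0.2457 + 1 = 1.246.

1.25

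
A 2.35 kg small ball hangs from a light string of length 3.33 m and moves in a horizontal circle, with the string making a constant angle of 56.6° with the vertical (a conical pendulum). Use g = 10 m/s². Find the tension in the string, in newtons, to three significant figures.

42.7 N

Vertically the bob has no acceleration, so T cosθ = mg.
T = mg/cosθ = 2.35 × 10.0 / cos 56.6° = 23.50/0.5505 = 42.69 N.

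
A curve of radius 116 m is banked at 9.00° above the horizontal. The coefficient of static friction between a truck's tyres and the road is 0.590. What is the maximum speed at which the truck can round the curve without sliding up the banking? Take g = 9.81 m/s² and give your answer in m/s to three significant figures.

At the maximum speed, friction acts down the slope at its limiting value f = μN. Radially (horizontal, toward centre): N sinθ + μN cosθ = mv²/r. Vertically: N cosθ − μN sinθ = mg.
Dividing: v² = r g (sinθ + μcosθ)/(cosθ − μsinθ).
sinθ + μcosθ = 0.1564 + 0.590×0.9877 = 0.7392; cosθ − μsinθ = 0.9877 − 0.590×0.1564 = 0.8954.
v² = 116 × 9.81 × 0.7392/0.8954 = 939.4 m²/s², so v = 30.65 m/s.

30.6 m/s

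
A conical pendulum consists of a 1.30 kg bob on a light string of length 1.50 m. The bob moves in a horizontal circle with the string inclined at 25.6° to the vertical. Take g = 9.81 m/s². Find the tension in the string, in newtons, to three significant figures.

Vertically the bob has no acceleration, so T cosθ = mg.
T = mg/cosθ = 1.30 × 9.81 / cos 25.6° = 12.75/0.9018 = 14.14 N.

14.1 N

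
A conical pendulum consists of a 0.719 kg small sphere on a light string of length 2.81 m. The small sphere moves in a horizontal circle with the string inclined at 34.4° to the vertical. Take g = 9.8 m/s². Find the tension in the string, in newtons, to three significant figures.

Vertically the bob has no acceleration, so T cosθ = mg.
T = mg/cosθ = 0.719 × 9.8 / cos 34.4° = 7.046/0.8251 = 8.540 N.

8.54 N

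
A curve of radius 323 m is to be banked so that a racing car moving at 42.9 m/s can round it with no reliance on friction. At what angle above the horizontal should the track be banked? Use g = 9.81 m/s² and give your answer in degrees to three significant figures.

With no friction, the horizontal component of the normal force provides the centripetal force: N sinθ = mv²/r, while N cosθ = mg vertically.
Dividing: tanθ = v²/(r g) = (42.9)²/(323 × 9.81) = 1840/3169 = 0.5808.
θ = arctan(0.5808) = 30.15°.

30.1°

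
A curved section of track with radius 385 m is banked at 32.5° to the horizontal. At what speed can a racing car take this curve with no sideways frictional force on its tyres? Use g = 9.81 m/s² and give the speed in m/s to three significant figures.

49.1 m/s

On a frictionless banked curve, N sinθ = mv²/r and N cosθ = mg, so tanθ = v²/(rg).
v = √(r g tanθ) = √(385 × 9.81 × tan 32.5°) = √(385 × 9.81 × 0.6371) = √2406 = 49.05 m/s.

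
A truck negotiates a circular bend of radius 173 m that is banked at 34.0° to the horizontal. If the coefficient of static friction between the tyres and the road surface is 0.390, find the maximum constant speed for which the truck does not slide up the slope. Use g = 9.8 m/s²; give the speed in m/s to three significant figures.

At the maximum speed, friction acts down the slope at its limiting value f = μN. Radially (horizontal, toward centre): N sinθ + μN cosθ = mv²/r. Vertically: N cosθ − μN sinθ = mg.
Dividing: v² = r g (sinθ + μcosθ)/(cosθ − μsinθ).
sinθ + μcosθ = 0.5592 + 0.390×0.8290 = 0.8825; cosθ − μsinθ = 0.8290 − 0.390×0.5592 = 0.6110.
v² = 173 × 9.8 × 0.8825/0.6110 = 2449 m²/s², so v = 49.49 m/s.

49.5 m/s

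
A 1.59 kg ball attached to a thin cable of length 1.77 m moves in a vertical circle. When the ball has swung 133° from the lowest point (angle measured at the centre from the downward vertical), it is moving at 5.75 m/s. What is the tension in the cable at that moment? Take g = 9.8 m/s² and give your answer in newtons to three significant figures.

Take the radial direction toward the centre of the circle as positive. The component of the weight along the string toward the centre is −mg cos φ (φ measured from the bottom), so Newton's second law along the string gives T − mg cos φ = m v²/r.
cos 133° = -0.6820, so T = m(v²/r + g cos φ) = 1.59 × ((5.75)²/1.77 + 9.8 × -0.6820) = 1.59 × (18.68 + (-6.684)) = 1.59 × 12.00 = 19.07 N.

19.1 N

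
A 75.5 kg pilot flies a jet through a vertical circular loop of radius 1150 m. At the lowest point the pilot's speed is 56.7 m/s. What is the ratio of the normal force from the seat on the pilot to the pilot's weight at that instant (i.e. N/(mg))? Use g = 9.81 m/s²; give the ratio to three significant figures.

At the bottom, N − mg = mv²/r, so N = m(v²/r + g) and N/(mg) = v²/(rg) + 1 = (56.7)²/(1150 × 9.81) + 1 = 0.2850 + 1 = 1.285.

1.28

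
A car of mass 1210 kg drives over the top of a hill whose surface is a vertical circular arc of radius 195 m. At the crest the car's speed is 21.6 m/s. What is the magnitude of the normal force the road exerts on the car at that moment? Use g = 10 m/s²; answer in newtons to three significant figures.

At the crest the centripetal acceleration points downward (toward the centre of the arc), so mg − N = mv²/r.
N = m(g − v²/r) = 1210 × (10.0 − (21.6)²/195) = 1210 × (10.0 − 2.393) = 1210 × 7.607 = 9205 N.

9200 N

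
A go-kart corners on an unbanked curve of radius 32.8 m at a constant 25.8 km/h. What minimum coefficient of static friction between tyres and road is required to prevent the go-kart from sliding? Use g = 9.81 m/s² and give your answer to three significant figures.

0.160

v = 25.8/3.6 = 7.167 m/s.
Friction provides the centripetal force: μ_s m g = m v²/r, so μ_s = v²/(g r) = (7.167)²/(9.81 × 32.8) = 51.36/321.8 = 0.1596.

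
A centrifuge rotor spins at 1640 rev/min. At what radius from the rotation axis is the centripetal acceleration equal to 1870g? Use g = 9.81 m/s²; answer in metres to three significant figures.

0.622 m

ω = 1640 rev/min × 2π/60 = 171.7 rad/s.
a_c = ω²r = 1870g ⇒ r = 1870 × 9.81 / (171.7)² = 18340/29490 = 0.6220 m.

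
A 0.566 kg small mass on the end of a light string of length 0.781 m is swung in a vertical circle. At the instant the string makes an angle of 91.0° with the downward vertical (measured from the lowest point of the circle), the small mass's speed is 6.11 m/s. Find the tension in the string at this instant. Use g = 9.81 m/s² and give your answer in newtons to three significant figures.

27.0 N

Take the radial direction toward the centre of the circle as positive. The component of the weight along the string toward the centre is −mg cos φ (φ measured from the bottom), so Newton's second law along the string gives T − mg cos φ = m v²/r.
cos 91.0° = -0.01745, so T = m(v²/r + g cos φ) = 0.566 × ((6.11)²/0.781 + 9.81 × -0.01745) = 0.566 × (47.80 + (-0.1712)) = 0.566 × 47.63 = 26.96 N.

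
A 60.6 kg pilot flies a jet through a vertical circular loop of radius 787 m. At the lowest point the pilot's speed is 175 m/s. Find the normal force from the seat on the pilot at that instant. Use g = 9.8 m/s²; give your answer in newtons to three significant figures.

2950 N

At the lowest point, N points up (toward the centre) and the weight mg points down (away from the centre), so the net inward force is N − mg = mv²/r.
N = m(v²/r + g) = 60.6 × ((175)²/787 + 9.8) = 60.6 × (38.91 + 9.8) = 60.6 × 48.71 = 2952 N.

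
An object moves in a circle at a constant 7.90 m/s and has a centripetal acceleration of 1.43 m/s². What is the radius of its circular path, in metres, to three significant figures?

43.6 m

a_c = v²/r ⇒ r = v²/a_c = (7.90)²/1.43 = 62.41/1.43 = 43.64 m.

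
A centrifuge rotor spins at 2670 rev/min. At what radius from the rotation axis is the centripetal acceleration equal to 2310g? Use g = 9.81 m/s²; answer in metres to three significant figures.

ω = 2670 rev/min × 2π/60 = 279.6 rad/s.
a_c = ω²r = 2310g ⇒ r = 2310 × 9.81 / (279.6)² = 22660/78180 = 0.2899 m.

0.290 m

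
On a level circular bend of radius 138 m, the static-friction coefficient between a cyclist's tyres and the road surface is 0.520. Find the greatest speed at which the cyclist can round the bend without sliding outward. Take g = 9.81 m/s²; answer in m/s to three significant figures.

26.5 m/s

Friction provides the centripetal force on a flat curve. At maximum speed it is at its limiting value: μ_s m g = m v²/r.
Mass cancels: v_max = √(μ_s g r) = √(0.520 × 9.81 × 138) = √704.0 = 26.53 m/s.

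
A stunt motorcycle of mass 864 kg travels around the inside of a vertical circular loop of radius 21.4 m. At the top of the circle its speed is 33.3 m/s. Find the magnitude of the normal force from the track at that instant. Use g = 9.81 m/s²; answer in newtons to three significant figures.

36300 N

At the top, both N and the weight mg point inward (toward the centre), so N + mg = mv²/r.
N = m(v²/r − g) = 864 × ((33.3)²/21.4 − 9.81) = 864 × (51.82 − 9.81) = 864 × 42.01 = 36290 N.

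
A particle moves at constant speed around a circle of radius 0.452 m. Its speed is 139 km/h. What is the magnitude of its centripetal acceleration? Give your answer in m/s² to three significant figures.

3300 m/s²

v = 139 km/h = 139/3.6 = 38.61 m/s.
a_c = v²/r = (38.61)²/0.452 = 1491/0.452 = 3298 m/s².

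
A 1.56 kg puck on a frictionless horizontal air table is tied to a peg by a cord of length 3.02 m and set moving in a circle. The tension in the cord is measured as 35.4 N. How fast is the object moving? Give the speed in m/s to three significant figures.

8.28 m/s

T = m v²/r ⇒ v = √(T r / m) = √(35.4 × 3.02 / 1.56) = √68.53 = 8.278 m/s.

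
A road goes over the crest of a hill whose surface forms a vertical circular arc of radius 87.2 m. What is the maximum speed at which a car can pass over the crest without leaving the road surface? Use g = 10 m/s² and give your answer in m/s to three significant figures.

At the crest the centre of the circle is below the car, so the net downward (centripetal) force is mg − N = mv²/r.
The car leaves the road when N → 0, giving v_max = √(g r) = √(10.0 × 87.2) = 29.53 m/s.

29.5 m/s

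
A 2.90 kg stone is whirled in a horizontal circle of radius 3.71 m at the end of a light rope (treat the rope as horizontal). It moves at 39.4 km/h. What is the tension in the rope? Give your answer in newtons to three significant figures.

v = 39.4 km/h = 39.4/3.6 = 10.94 m/s.
The tension is the only horizontal force, so it supplies the full centripetal force: T = m v²/r = 2.90 × (10.94)²/3.71 = 2.90 × 119.8/3.71 = 93.63 N.

93.6 N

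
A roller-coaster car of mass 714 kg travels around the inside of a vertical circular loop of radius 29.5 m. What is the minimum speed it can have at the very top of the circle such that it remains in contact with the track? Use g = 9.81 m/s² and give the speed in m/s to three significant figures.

17.0 m/s

At the top, both weight mg and N point toward the centre: N + mg = mv²/r.
At minimum speed N → 0, so mg = mv_min²/r ⇒ v_min = √(g r) = √(9.81 × 29.5) = 17.01 m/s.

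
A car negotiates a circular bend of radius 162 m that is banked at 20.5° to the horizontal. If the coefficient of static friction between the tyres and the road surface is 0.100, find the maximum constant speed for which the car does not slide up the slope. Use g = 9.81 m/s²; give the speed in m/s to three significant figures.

28.0 m/s

At the maximum speed, friction acts down the slope at its limiting value f = μN. Radially (horizontal, toward centre): N sinθ + μN cosθ = mv²/r. Vertically: N cosθ − μN sinθ = mg.
Dividing: v² = r g (sinθ + μcosθ)/(cosθ − μsinθ).
sinθ + μcosθ = 0.3502 + 0.100×0.9367 = 0.4439; cosθ − μsinθ = 0.9367 − 0.100×0.3502 = 0.9017.
v² = 162 × 9.81 × 0.4439/0.9017 = 782.4 m²/s², so v = 27.97 m/s.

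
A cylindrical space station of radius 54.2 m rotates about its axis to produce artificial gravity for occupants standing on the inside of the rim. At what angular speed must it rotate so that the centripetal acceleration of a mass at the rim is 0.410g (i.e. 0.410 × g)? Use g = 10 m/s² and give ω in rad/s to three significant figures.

Centripetal acceleration a_c = ω²r. Setting ω²r = 0.410g:
ω = √(0.410g / r) = √(0.410 × 10.0 / 54.2) = √0.07565 = 0.2750 rad/s.

0.275 rad/s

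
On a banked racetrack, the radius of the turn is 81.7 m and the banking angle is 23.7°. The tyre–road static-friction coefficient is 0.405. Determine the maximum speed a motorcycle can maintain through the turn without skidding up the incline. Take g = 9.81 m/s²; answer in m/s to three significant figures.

At the maximum speed, friction acts down the slope at its limiting value f = μN. Radially (horizontal, toward centre): N sinθ + μN cosθ = mv²/r. Vertically: N cosθ − μN sinθ = mg.
Dividing: v² = r g (sinθ + μcosθ)/(cosθ − μsinθ).
sinθ + μcosθ = 0.4019 + 0.405×0.9157 = 0.7728; cosθ − μsinθ = 0.9157 − 0.405×0.4019 = 0.7529.
v² = 81.7 × 9.81 × 0.7728/0.7529 = 822.7 m²/s², so v = 28.68 m/s.

28.7 m/s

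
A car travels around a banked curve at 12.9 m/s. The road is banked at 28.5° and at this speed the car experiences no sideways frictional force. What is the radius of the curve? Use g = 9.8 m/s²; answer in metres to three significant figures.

31.3 m

Frictionless banking: tanθ = v²/(rg), so r = v²/(g tanθ).
r = (12.9)²/(9.8 × tan 28.5°) = 166.4/(9.8 × 0.5430) = 166.4/5.321 = 31.27 m.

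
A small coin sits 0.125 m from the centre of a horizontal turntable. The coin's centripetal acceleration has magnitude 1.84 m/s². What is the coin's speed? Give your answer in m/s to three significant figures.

0.480 m/s

a_c = v²/r ⇒ v = √(a_c · r) = √(1.84 × 0.125) = √0.2300 = 0.4796 m/s.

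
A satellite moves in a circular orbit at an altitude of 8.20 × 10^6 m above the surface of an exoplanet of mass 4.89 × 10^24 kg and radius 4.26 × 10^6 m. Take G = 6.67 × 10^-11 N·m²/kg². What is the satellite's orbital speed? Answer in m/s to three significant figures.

Orbital radius r = R + h = 4.26 × 10^6 + 8.20 × 10^6 = 1.246 × 10^7 m.
Gravity supplies the centripetal force: G M m / r² = m v² / r, so v = √(GM/r).
v = √(6.67 × 10^-11 × 4.89 × 10^24 / 1.246 × 10^7) = √(2.618 × 10^7) = 5116 m/s.

5120 m/s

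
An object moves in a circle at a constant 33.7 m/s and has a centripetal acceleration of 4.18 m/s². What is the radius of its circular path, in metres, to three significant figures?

272 m

a_c = v²/r ⇒ r = v²/a_c = (33.7)²/4.18 = 1136/4.18 = 271.7 m.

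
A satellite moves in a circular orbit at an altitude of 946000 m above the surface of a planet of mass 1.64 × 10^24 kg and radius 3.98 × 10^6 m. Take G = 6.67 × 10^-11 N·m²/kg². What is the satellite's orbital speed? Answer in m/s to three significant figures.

Orbital radius r = R + h = 3.98 × 10^6 + 946000 = 4.926 × 10^6 m.
Gravity supplies the centripetal force: G M m / r² = m v² / r, so v = √(GM/r).
v = √(6.67 × 10^-11 × 1.64 × 10^24 / 4.926 × 10^6) = √(2.221 × 10^7) = 4712 m/s.

4710 m/s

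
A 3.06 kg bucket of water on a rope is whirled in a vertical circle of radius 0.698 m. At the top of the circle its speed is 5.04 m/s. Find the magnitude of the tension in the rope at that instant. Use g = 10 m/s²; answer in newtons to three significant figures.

80.8 N

At the top, both T and the weight mg point inward (toward the centre), so T + mg = mv²/r.
T = m(v²/r − g) = 3.06 × ((5.04)²/0.698 − 10.0) = 3.06 × (36.39 − 10.0) = 3.06 × 26.39 = 80.76 N.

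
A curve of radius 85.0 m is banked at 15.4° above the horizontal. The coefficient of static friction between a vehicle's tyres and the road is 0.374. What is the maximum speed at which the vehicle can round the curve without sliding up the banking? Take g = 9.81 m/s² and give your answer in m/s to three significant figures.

At the maximum speed, friction acts down the slope at its limiting value f = μN. Radially (horizontal, toward centre): N sinθ + μN cosθ = mv²/r. Vertically: N cosθ − μN sinθ = mg.
Dividing: v² = r g (sinθ + μcosθ)/(cosθ − μsinθ).
sinθ + μcosθ = 0.2656 + 0.374×0.9641 = 0.6261; cosθ − μsinθ = 0.9641 − 0.374×0.2656 = 0.8648.
v² = 85.0 × 9.81 × 0.6261/0.8648 = 603.7 m²/s², so v = 24.57 m/s.

24.6 m/s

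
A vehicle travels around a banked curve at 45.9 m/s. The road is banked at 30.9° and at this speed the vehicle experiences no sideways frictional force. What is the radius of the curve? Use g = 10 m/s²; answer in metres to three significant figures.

Frictionless banking: tanθ = v²/(rg), so r = v²/(g tanθ).
r = (45.9)²/(10.0 × tan 30.9°) = 2107/(10.0 × 0.5985) = 2107/5.985 = 352.0 m.

352 m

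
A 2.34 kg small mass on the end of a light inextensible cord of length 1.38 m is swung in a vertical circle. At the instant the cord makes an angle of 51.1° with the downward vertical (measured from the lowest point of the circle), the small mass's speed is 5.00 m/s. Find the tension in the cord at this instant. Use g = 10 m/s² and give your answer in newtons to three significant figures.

Take the radial direction toward the centre of the circle as positive. The component of the weight along the string toward the centre is −mg cos φ (φ measured from the bottom), so Newton's second law along the string gives T − mg cos φ = m v²/r.
cos 51.1° = 0.6280, so T = m(v²/r + g cos φ) = 2.34 × ((5.00)²/1.38 + 10.0 × 0.6280) = 2.34 × (18.12 + (6.280)) = 2.34 × 24.40 = 57.09 N.

57.1 N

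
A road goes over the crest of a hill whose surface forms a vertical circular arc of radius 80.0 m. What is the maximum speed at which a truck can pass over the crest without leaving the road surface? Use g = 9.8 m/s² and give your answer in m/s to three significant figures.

At the crest the centre of the circle is below the truck, so the net downward (centripetal) force is mg − N = mv²/r.
The truck leaves the road when N → 0, giving v_max = √(g r) = √(9.8 × 80.0) = 28.00 m/s.

28.0 m/s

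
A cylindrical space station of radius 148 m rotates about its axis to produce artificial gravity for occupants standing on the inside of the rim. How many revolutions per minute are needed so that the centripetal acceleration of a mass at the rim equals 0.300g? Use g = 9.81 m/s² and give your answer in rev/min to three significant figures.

Require ω²r = 0.300g, so ω = √(0.300 × 9.81/148) = 0.1410 rad/s.
In rev/min: ω × 60/(2π) = 0.1410 × 60/(2π) = 1.347 rev/min.

1.35 rev/min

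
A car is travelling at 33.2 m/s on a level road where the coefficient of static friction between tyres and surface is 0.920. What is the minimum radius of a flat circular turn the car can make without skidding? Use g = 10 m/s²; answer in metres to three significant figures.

At the limit, μ_s m g = m v²/r, so r_min = v²/(μ_s g) = (33.2)²/(0.920 × 10.0) = 1102/9.200 = 119.8 m.

120 m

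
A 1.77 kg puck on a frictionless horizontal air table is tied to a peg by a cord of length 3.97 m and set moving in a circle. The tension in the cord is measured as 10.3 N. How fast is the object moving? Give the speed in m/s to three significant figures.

4.81 m/s

T = m v²/r ⇒ v = √(T r / m) = √(10.3 × 3.97 / 1.77) = √23.10 = 4.806 m/s.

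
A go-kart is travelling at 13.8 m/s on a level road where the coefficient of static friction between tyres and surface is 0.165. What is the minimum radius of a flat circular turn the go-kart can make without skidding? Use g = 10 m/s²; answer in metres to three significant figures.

At the limit, μ_s m g = m v²/r, so r_min = v²/(μ_s g) = (13.8)²/(0.165 × 10.0) = 190.4/1.650 = 115.4 m.

115 m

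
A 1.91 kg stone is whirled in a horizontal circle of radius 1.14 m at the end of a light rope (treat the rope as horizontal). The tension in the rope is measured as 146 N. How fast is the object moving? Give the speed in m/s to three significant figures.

9.33 m/s

T = m v²/r ⇒ v = √(T r / m) = √(146 × 1.14 / 1.91) = √87.14 = 9.335 m/s.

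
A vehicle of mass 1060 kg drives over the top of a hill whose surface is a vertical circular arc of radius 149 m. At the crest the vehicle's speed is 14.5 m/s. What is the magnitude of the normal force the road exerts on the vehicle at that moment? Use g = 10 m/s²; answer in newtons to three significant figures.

9100 N

At the crest the centripetal acceleration points downward (toward the centre of the arc), so mg − N = mv²/r.
N = m(g − v²/r) = 1060 × (10.0 − (14.5)²/149) = 1060 × (10.0 − 1.411) = 1060 × 8.589 = 9104 N.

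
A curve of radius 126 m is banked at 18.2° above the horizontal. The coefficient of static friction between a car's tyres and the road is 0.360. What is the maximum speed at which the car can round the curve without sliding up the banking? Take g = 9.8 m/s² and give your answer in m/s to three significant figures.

31.1 m/s

At the maximum speed, friction acts down the slope at its limiting value f = μN. Radially (horizontal, toward centre): N sinθ + μN cosθ = mv²/r. Vertically: N cosθ − μN sinθ = mg.
Dividing: v² = r g (sinθ + μcosθ)/(cosθ − μsinθ).
sinθ + μcosθ = 0.3123 + 0.360×0.9500 = 0.6543; cosθ − μsinθ = 0.9500 − 0.360×0.3123 = 0.8375.
v² = 126 × 9.8 × 0.6543/0.8375 = 964.7 m²/s², so v = 31.06 m/s.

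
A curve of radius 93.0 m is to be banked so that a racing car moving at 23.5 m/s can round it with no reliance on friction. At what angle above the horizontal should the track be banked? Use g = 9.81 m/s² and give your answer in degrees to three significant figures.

31.2°

For a frictionless banked turn: horizontally N sinθ = mv²/r and vertically N cosθ = mg.
Dividing: tanθ = v²/(r g) = (23.5)²/(93.0 × 9.81) = 552.2/912.3 = 0.6053.
θ = arctan(0.6053) = 31.19°.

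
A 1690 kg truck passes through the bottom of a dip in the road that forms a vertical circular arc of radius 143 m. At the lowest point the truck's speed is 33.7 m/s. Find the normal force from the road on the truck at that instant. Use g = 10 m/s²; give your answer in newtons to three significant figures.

At the lowest point, N points up (toward the centre) and the weight mg points down (away from the centre), so the net inward force is N − mg = mv²/r.
N = m(v²/r + g) = 1690 × ((33.7)²/143 + 10.0) = 1690 × (7.942 + 10.0) = 1690 × 17.94 = 30320 N.

30300 N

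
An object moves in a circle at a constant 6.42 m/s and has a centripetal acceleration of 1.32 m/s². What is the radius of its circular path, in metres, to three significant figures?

a_c = v²/r ⇒ r = v²/a_c = (6.42)²/1.32 = 41.22/1.32 = 31.22 m.

31.2 m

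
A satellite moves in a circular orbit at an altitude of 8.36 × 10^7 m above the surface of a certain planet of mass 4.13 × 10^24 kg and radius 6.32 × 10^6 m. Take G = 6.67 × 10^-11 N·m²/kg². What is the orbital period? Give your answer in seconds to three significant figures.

323000 s

r = R + h = 6.32 × 10^6 + 8.36 × 10^7 = 8.992 × 10^7 m. Gravity provides the centripetal force: G M m / r² = m v² / r ⇒ v = √(GM/r) = 1750 m/s.
T = 2πr/v = 2π × 8.992 × 10^7 / 1750 = 322800 s.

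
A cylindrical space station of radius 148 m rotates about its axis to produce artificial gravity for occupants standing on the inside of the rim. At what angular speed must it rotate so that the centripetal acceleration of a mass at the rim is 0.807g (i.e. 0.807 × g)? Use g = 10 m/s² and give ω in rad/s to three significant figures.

0.234 rad/s

Centripetal acceleration a_c = ω²r. Setting ω²r = 0.807g:
ω = √(0.807g / r) = √(0.807 × 10.0 / 148) = √0.05453 = 0.2335 rad/s.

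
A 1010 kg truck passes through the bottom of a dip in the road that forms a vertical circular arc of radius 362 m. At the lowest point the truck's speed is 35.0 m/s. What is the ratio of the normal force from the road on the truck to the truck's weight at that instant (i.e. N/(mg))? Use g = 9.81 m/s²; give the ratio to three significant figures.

At the bottom, N − mg = mv²/r, so N = m(v²/r + g) and N/(mg) = v²/(rg) + 1 = (35.0)²/(362 × 9.81) + 1 = 0.3450 + 1 = 1.345.

1.34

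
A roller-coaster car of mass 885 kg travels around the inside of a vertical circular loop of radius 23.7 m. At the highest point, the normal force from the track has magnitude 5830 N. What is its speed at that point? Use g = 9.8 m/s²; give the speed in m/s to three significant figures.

19.7 m/s

At the top, N + mg = mv²/r, so v = √(r(N/m + g)) = √(23.7 × (5830/885 + 9.8)) = √(23.7 × 16.39) = √388.4 = 19.71 m/s.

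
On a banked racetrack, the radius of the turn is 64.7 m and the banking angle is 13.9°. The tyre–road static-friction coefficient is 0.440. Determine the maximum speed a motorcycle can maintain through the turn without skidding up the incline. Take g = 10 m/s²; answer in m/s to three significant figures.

22.3 m/s

At the maximum speed, friction acts down the slope at its limiting value f = μN. Radially (horizontal, toward centre): N sinθ + μN cosθ = mv²/r. Vertically: N cosθ − μN sinθ = mg.
Dividing: v² = r g (sinθ + μcosθ)/(cosθ − μsinθ).
sinθ + μcosθ = 0.2402 + 0.440×0.9707 = 0.6673; cosθ − μsinθ = 0.9707 − 0.440×0.2402 = 0.8650.
v² = 64.7 × 10.0 × 0.6673/0.8650 = 499.1 m²/s², so v = 22.34 m/s.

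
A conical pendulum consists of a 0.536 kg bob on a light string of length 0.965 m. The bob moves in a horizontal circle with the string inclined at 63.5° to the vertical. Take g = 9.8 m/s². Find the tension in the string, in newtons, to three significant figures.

Vertically the bob has no acceleration, so T cosθ = mg.
T = mg/cosθ = 0.536 × 9.8 / cos 63.5° = 5.253/0.4462 = 11.77 N.

11.8 N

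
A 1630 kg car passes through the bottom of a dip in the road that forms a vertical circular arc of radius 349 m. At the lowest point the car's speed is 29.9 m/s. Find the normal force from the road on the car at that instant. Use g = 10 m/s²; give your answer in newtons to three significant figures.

At the lowest point, N points up (toward the centre) and the weight mg points down (away from the centre), so the net inward force is N − mg = mv²/r.
N = m(v²/r + g) = 1630 × ((29.9)²/349 + 10.0) = 1630 × (2.562 + 10.0) = 1630 × 12.56 = 20480 N.

20500 N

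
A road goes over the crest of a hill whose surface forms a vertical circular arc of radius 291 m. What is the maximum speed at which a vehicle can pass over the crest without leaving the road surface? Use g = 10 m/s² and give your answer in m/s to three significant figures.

53.9 m/s

At the crest the centre of the circle is below the vehicle, so the net downward (centripetal) force is mg − N = mv²/r.
The vehicle leaves the road when N → 0, giving v_max = √(g r) = √(10.0 × 291) = 53.94 m/s.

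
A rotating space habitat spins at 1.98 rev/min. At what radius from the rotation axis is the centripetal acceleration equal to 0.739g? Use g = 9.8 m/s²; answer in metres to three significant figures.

ω = 1.98 rev/min × 2π/60 = 0.2073 rad/s.
a_c = ω²r = 0.739g ⇒ r = 0.739 × 9.8 / (0.2073)² = 7.242/0.04299 = 168.5 m.

168 m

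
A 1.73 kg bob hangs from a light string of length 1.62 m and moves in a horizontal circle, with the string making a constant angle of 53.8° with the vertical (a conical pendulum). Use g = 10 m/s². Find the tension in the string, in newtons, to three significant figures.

29.3 N

Vertically the bob has no acceleration, so T cosθ = mg.
T = mg/cosθ = 1.73 × 10.0 / cos 53.8° = 17.30/0.5906 = 29.29 N.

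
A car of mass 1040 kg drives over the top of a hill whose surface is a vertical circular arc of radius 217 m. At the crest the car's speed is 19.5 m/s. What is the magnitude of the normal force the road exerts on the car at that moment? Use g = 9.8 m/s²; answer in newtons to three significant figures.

At the crest the centripetal acceleration points downward (toward the centre of the arc), so mg − N = mv²/r.
N = m(g − v²/r) = 1040 × (9.8 − (19.5)²/217) = 1040 × (9.8 − 1.752) = 1040 × 8.048 = 8370 N.

8370 N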